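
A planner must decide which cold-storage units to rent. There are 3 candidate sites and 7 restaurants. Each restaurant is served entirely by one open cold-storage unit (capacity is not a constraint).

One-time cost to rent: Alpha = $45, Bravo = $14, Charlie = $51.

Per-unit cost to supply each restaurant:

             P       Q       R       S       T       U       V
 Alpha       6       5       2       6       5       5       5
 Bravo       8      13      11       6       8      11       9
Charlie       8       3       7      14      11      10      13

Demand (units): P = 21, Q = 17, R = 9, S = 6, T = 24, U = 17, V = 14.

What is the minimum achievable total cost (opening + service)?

For any fixed open set, each restaurant goes to its cheapest open site; total = fixed + service.
{Alpha}: P→Alpha 6·21=126, Q→Alpha 5·17=85, R→Alpha 2·9=18, S→Alpha 6·6=36, T→Alpha 5·24=120, U→Alpha 5·17=85, V→Alpha 5·14=70. Service 540; fixed 45; total 585.
{Alpha, Bravo}: service 540 + fixed 59 = 599
{Alpha, Charlie}: P→Alpha 6·21=126, Q→Charlie 3·17=51, R→Alpha 2·9=18, S→Alpha 6·6=36, T→Alpha 5·24=120, U→Alpha 5·17=85, V→Alpha 5·14=70. Service 506; fixed 96; total 602.
{Alpha, Bravo, Charlie}: service 506 + fixed 110 = 616
(All 7 nonempty subsets were checked; Alpha only is lowest.)

Minimum total cost: 585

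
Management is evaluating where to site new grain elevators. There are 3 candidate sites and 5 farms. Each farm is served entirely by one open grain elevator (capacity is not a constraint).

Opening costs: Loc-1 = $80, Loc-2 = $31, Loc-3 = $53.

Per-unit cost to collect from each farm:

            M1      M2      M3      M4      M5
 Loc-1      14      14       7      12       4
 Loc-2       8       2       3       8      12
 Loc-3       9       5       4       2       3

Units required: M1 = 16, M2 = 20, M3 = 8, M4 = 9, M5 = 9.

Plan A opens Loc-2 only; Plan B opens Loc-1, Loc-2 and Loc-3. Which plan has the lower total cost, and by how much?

Plan B is cheaper by 2.

Plan A: {Loc-2}: M1→Loc-2 8·16=128, M2→Loc-2 2·20=40, M3→Loc-2 3·8=24, M4→Loc-2 8·9=72, M5→Loc-2 12·9=108. Service 372; fixed 31; total 403.
Plan B: {Loc-1, Loc-2, Loc-3}: M1→Loc-2 8·16=128, M2→Loc-2 2·20=40, M3→Loc-2 3·8=24, M4→Loc-3 2·9=18, M5→Loc-3 3·9=27. Service 237; fixed 164; total 401.
Difference: |403 − 401| = 2.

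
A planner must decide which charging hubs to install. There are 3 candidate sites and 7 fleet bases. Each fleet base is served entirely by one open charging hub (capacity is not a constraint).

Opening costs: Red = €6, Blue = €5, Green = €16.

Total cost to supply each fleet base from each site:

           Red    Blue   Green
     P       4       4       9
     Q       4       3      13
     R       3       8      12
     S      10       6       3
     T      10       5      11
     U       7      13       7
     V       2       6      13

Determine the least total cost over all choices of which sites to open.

For any fixed open set, each fleet base goes to its cheapest open site; total = fixed + service.
{Red, Blue}: P→Red 4, Q→Blue 3, R→Red 3, S→Blue 6, T→Blue 5, U→Red 7, V→Red 2. Service 30; fixed 11; total 41.
{Red}: P→Red 4, Q→Red 4, R→Red 3, S→Red 10, T→Red 10, U→Red 7, V→Red 2. Service 40; fixed 6; total 46.
{Blue}: P→Blue 4, Q→Blue 3, R→Blue 8, S→Blue 6, T→Blue 5, U→Blue 13, V→Blue 6. Service 45; fixed 5; total 50.
{Red, Blue, Green}: service 27 + fixed 27 = 54
No other subset beats 41.

Minimum total cost: 41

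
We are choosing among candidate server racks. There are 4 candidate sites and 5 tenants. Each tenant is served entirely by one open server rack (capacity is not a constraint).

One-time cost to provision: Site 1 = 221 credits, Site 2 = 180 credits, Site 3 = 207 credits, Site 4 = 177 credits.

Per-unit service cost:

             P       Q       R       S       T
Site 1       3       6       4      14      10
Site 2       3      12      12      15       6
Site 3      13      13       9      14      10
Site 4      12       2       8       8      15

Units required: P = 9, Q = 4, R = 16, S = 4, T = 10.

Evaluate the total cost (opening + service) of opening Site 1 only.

Total cost: 492

Each tenant is assigned to its cheapest site among the open ones.
{Site 1}: P→Site 1 3·9=27, Q→Site 1 6·4=24, R→Site 1 4·16=64, S→Site 1 14·4=56, T→Site 1 10·10=100. Service 271; fixed 221; total 492.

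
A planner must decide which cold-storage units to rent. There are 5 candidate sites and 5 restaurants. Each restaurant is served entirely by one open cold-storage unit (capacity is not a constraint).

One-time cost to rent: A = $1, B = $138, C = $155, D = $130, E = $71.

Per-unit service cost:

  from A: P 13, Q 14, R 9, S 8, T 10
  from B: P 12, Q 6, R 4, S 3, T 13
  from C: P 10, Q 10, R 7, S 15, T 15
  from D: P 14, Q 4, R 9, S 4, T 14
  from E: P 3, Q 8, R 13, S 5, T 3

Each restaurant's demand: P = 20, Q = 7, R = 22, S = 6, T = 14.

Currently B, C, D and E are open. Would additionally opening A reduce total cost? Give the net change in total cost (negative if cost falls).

No — net change +1 (cost rises by 1).

Current service cost with {B, C, D, E}: 236.
Adding A: each restaurant re-picks its cheapest; new service cost 236, saving 0.
Extra fixed cost: 1. Net change = 1 − 0 = 1.
(Totals: 730 → 731.)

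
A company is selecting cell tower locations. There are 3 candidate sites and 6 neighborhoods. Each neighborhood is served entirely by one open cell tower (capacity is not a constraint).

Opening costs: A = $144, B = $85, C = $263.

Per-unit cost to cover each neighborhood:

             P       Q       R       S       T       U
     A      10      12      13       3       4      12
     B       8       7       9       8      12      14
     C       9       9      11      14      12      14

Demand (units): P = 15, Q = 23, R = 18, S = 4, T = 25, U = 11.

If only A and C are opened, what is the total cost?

Each neighborhood is assigned to its cheapest site among the open ones.
{A, C}: P→C 9·15=135, Q→C 9·23=207, R→C 11·18=198, S→A 3·4=12, T→A 4·25=100, U→A 12·11=132. Service 784; fixed 407; total 1191.

Total cost: 1191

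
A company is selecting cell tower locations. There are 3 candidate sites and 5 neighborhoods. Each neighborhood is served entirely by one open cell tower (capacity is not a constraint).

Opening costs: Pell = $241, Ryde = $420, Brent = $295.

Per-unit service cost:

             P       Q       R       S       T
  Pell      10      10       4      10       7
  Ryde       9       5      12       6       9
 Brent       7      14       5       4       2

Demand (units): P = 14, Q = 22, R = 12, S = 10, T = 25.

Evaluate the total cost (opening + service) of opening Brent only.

Total cost: 851

Each neighborhood is assigned to its cheapest site among the open ones.
{Brent}: P→Brent 7·14=98, Q→Brent 14·22=308, R→Brent 5·12=60, S→Brent 4·10=40, T→Brent 2·25=50. Service 556; fixed 295; total 851.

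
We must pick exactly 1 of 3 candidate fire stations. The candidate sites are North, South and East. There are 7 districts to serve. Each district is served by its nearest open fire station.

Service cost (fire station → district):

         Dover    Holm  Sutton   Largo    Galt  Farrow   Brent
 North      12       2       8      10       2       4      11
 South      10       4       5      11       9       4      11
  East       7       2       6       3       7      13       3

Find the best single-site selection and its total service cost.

Choose East only; total service cost 41.

With exactly 1 open, each district uses its cheapest among the chosen.
{East}: Dover→East 7, Holm→East 2, Sutton→East 6, Largo→East 3, Galt→East 7, Farrow→East 13, Brent→East 3. Service cost 41.
{North}: service cost 49
{South}: service cost 54
Among all 3 size-1 choices, {East} is lowest.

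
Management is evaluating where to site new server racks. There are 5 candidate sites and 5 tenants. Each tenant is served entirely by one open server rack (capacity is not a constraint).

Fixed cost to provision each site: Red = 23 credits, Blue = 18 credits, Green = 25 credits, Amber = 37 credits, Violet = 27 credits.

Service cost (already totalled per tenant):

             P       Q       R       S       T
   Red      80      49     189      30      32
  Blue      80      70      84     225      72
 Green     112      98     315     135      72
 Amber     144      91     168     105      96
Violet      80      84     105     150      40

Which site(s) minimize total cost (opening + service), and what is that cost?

Open Red and Blue; minimum total cost 316.

For any fixed open set, each tenant goes to its cheapest open site; total = fixed + service.
{Red, Blue}: P→Red 80, Q→Red 49, R→Blue 84, S→Red 30, T→Red 32. Service 275; fixed 41; total 316.
{Red, Blue, Green}: service 275 + fixed 66 = 341
{Red, Blue, Violet}: service 275 + fixed 68 = 343
{Red, Blue, Green, Amber, Violet}: service 275 + fixed 130 = 405
No other subset beats 316.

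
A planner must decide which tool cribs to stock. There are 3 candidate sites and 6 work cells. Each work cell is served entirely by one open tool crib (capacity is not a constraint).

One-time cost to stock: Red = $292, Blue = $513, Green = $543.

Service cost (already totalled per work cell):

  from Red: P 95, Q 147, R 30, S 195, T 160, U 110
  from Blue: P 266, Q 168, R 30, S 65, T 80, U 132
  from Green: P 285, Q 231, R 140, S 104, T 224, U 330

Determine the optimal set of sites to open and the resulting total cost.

For any fixed open set, each work cell goes to its cheapest open site; total = fixed + service.
{Red}: P→Red 95, Q→Red 147, R→Red 30, S→Red 195, T→Red 160, U→Red 110. Service 737; fixed 292; total 1029.
{Blue}: service 741 + fixed 513 = 1254
{Red, Blue}: P→Red 95, Q→Red 147, R→Red 30, S→Blue 65, T→Blue 80, U→Red 110. Service 527; fixed 805; total 1332.
{Red, Blue, Green}: service 527 + fixed 1348 = 1875
No other subset beats 1029.

Open Red only; minimum total cost 1029.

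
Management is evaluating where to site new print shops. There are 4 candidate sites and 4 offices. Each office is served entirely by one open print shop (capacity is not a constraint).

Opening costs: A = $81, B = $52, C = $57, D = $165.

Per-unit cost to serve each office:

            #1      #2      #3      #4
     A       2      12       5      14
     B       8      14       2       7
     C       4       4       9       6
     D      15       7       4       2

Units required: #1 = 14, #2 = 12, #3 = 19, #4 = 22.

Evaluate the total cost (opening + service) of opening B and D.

Each office is assigned to its cheapest site among the open ones.
{B, D}: #1→B 8·14=112, #2→D 7·12=84, #3→B 2·19=38, #4→D 2·22=44. Service 278; fixed 217; total 495.

Total cost: 495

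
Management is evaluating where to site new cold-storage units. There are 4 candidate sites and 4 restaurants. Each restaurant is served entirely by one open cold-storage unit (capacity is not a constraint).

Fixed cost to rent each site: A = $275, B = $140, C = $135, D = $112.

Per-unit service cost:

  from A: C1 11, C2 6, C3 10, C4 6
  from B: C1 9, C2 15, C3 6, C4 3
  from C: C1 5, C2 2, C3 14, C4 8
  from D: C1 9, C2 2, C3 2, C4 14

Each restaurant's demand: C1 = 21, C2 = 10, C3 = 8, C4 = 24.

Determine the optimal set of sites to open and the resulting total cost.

Open B and C; minimum total cost 520.

For any fixed open set, each restaurant goes to its cheapest open site; total = fixed + service.
{B, C}: C1→C 5·21=105, C2→C 2·10=20, C3→B 6·8=48, C4→B 3·24=72. Service 245; fixed 275; total 520.
{B, D}: service 297 + fixed 252 = 549
{C}: C1→C 5·21=105, C2→C 2·10=20, C3→C 14·8=112, C4→C 8·24=192. Service 429; fixed 135; total 564.
{A, B, C, D}: C1→C 5·21=105, C2→C 2·10=20, C3→D 2·8=16, C4→B 3·24=72. Service 213; fixed 662; total 875.
No other subset beats 520.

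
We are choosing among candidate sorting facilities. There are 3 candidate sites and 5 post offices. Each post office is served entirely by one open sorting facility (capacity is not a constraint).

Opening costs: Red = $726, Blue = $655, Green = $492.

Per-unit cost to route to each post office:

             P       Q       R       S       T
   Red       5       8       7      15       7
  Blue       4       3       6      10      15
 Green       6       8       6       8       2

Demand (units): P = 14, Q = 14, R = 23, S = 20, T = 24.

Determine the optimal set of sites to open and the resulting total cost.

For any fixed open set, each post office goes to its cheapest open site; total = fixed + service.
{Green}: P→Green 6·14=84, Q→Green 8·14=112, R→Green 6·23=138, S→Green 8·20=160, T→Green 2·24=48. Service 542; fixed 492; total 1034.
{Blue}: service 796 + fixed 655 = 1451
{Red}: service 811 + fixed 726 = 1537
{Red, Blue, Green}: P→Blue 4·14=56, Q→Blue 3·14=42, R→Blue 6·23=138, S→Green 8·20=160, T→Green 2·24=48. Service 444; fixed 1873; total 2317.
(All 7 nonempty subsets were checked; Green only is lowest.)

Open Green only; minimum total cost 1034.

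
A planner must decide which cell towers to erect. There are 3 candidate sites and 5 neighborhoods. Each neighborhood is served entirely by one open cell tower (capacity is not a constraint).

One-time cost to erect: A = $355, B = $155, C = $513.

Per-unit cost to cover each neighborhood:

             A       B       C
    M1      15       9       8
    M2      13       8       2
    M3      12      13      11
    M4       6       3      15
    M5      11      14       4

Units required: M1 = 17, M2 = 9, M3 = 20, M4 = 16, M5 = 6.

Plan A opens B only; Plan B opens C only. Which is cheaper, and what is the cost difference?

Plan A: {B}: M1→B 9·17=153, M2→B 8·9=72, M3→B 13·20=260, M4→B 3·16=48, M5→B 14·6=84. Service 617; fixed 155; total 772.
Plan B: {C}: M1→C 8·17=136, M2→C 2·9=18, M3→C 11·20=220, M4→C 15·16=240, M5→C 4·6=24. Service 638; fixed 513; total 1151.
Difference: |772 − 1151| = 379.

Plan A is cheaper by 379.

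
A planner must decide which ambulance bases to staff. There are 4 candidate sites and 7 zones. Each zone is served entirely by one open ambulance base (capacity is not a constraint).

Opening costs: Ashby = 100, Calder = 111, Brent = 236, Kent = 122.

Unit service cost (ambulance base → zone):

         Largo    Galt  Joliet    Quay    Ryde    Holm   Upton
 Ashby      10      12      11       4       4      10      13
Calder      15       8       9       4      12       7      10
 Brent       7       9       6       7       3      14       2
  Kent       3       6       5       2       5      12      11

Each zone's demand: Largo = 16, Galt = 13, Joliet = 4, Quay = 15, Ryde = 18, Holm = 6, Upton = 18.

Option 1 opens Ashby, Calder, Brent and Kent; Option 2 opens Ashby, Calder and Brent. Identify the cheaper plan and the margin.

Option 1: {Ashby, Calder, Brent, Kent}: Largo→Kent 3·16=48, Galt→Kent 6·13=78, Joliet→Kent 5·4=20, Quay→Kent 2·15=30, Ryde→Brent 3·18=54, Holm→Calder 7·6=42, Upton→Brent 2·18=36. Service 308; fixed 569; total 877.
Option 2: {Ashby, Calder, Brent}: Largo→Brent 7·16=112, Galt→Calder 8·13=104, Joliet→Brent 6·4=24, Quay→Ashby 4·15=60, Ryde→Brent 3·18=54, Holm→Calder 7·6=42, Upton→Brent 2·18=36. Service 432; fixed 447; total 879.
Difference: |877 − 879| = 2.

Option 1 is cheaper by 2.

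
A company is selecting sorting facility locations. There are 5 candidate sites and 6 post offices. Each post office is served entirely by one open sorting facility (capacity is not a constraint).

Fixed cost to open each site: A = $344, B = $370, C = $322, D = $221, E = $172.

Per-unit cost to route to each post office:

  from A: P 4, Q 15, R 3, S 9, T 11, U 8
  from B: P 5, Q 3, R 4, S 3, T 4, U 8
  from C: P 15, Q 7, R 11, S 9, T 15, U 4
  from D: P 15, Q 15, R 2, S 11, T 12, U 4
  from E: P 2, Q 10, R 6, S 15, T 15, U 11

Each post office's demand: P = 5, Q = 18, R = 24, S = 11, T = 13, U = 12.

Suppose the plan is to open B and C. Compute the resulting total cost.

Each post office is assigned to its cheapest site among the open ones.
{B, C}: P→B 5·5=25, Q→B 3·18=54, R→B 4·24=96, S→B 3·11=33, T→B 4·13=52, U→C 4·12=48. Service 308; fixed 692; total 1000.

Total cost: 1000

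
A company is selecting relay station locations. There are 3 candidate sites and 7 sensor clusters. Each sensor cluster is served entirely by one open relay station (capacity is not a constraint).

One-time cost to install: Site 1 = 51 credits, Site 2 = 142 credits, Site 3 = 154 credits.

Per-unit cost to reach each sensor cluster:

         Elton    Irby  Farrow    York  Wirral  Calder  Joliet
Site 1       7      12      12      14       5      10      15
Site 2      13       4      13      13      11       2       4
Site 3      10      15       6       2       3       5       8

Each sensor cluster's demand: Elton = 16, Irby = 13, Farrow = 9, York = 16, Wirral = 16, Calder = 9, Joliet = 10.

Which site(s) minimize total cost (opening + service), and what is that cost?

Open Site 2 and Site 3; minimum total cost 700.

For any fixed open set, each sensor cluster goes to its cheapest open site; total = fixed + service.
{Site 2, Site 3}: Elton→Site 3 10·16=160, Irby→Site 2 4·13=52, Farrow→Site 3 6·9=54, York→Site 3 2·16=32, Wirral→Site 3 3·16=48, Calder→Site 2 2·9=18, Joliet→Site 2 4·10=40. Service 404; fixed 296; total 700.
{Site 1, Site 2, Site 3}: service 356 + fixed 347 = 703
{Site 1, Site 3}: Elton→Site 1 7·16=112, Irby→Site 1 12·13=156, Farrow→Site 3 6·9=54, York→Site 3 2·16=32, Wirral→Site 3 3·16=48, Calder→Site 3 5·9=45, Joliet→Site 3 8·10=80. Service 527; fixed 205; total 732.
{Site 1}: service 920 + fixed 51 = 971
No other subset beats 700.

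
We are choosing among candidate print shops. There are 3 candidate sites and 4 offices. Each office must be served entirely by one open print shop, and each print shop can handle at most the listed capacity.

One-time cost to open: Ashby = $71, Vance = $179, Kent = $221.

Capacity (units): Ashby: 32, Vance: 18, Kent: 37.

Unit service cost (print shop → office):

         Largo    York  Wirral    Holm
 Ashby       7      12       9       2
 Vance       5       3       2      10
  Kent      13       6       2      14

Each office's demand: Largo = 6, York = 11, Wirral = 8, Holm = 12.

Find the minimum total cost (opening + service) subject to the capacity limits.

Open {Ashby, Vance}: Largo→Vance 5·6=30, York→Vance 3·11=33, Wirral→Ashby 9·8=72, Holm→Ashby 2·12=24.
Loads: Ashby carries 20/32, Vance carries 17/18. Service 159; fixed 250; total 409.
Next best feasible plan costs 421.

Minimum total cost: 409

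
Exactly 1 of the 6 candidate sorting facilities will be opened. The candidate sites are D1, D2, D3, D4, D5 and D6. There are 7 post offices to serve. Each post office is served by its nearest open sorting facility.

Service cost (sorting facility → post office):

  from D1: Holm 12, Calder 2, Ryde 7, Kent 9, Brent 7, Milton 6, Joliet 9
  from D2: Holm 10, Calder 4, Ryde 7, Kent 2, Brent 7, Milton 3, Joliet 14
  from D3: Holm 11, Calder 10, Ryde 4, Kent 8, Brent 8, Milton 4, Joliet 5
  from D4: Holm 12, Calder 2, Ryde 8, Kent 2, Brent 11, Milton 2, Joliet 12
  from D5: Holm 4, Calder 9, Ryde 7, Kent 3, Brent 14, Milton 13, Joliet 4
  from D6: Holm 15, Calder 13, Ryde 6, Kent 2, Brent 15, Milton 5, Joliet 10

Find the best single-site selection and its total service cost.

With exactly 1 open, each post office uses its cheapest among the chosen.
{D2}: Holm→D2 10, Calder→D2 4, Ryde→D2 7, Kent→D2 2, Brent→D2 7, Milton→D2 3, Joliet→D2 14. Service cost 47.
{D4}: service cost 49
{D3}: service cost 50
Among all 6 size-1 choices, {D2} is lowest.

Choose D2 only; total service cost 47.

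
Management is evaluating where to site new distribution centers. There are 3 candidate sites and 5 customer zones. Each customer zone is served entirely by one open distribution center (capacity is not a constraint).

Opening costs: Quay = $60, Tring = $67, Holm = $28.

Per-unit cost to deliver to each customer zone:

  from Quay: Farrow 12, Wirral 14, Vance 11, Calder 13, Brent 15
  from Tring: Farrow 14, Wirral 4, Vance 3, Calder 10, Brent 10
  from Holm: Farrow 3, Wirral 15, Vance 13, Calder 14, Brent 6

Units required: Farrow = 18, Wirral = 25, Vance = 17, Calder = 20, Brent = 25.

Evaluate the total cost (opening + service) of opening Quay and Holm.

Total cost: 1089

Each customer zone is assigned to its cheapest site among the open ones.
{Quay, Holm}: Farrow→Holm 3·18=54, Wirral→Quay 14·25=350, Vance→Quay 11·17=187, Calder→Quay 13·20=260, Brent→Holm 6·25=150. Service 1001; fixed 88; total 1089.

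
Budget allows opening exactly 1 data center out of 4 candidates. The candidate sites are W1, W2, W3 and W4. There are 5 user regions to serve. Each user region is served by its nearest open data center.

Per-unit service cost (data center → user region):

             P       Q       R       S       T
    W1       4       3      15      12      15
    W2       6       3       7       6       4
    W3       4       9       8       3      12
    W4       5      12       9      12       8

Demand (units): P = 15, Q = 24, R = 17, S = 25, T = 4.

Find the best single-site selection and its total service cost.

Choose W2 only; total service cost 447.

With exactly 1 open, each user region uses its cheapest among the chosen.
{W2}: P→W2 6·15=90, Q→W2 3·24=72, R→W2 7·17=119, S→W2 6·25=150, T→W2 4·4=16. Service cost 447.
{W3}: service cost 535
{W1}: service cost 747
Among all 4 size-1 choices, {W2} is lowest.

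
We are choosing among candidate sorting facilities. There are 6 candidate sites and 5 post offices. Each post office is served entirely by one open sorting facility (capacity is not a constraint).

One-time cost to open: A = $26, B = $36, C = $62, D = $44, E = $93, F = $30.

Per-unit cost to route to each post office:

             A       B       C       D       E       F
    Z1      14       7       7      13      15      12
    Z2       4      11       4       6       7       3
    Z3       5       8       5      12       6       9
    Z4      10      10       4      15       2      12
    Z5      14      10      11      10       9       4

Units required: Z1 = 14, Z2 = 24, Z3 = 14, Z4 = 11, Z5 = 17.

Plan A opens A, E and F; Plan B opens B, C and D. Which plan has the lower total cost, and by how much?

Plan A: {A, E, F}: Z1→F 12·14=168, Z2→F 3·24=72, Z3→A 5·14=70, Z4→E 2·11=22, Z5→F 4·17=68. Service 400; fixed 149; total 549.
Plan B: {B, C, D}: Z1→B 7·14=98, Z2→C 4·24=96, Z3→C 5·14=70, Z4→C 4·11=44, Z5→B 10·17=170. Service 478; fixed 142; total 620.
Difference: |549 − 620| = 71.

Plan A is cheaper by 71.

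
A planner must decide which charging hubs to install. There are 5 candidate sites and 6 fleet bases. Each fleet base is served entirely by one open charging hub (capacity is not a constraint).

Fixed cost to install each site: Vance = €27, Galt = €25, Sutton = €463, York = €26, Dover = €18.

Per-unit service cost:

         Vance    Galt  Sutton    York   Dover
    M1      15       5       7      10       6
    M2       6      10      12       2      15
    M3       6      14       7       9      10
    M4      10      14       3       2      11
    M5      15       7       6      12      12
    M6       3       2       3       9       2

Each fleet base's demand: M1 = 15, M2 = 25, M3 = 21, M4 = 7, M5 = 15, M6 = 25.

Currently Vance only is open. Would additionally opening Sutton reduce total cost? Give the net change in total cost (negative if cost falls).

Current service cost with {Vance}: 871.
Adding Sutton: each fleet base re-picks its cheapest; new service cost 567, saving 304.
Extra fixed cost: 463. Net change = 463 − 304 = 159.
(Totals: 898 → 1057.)

No — net change +159 (cost rises by 159).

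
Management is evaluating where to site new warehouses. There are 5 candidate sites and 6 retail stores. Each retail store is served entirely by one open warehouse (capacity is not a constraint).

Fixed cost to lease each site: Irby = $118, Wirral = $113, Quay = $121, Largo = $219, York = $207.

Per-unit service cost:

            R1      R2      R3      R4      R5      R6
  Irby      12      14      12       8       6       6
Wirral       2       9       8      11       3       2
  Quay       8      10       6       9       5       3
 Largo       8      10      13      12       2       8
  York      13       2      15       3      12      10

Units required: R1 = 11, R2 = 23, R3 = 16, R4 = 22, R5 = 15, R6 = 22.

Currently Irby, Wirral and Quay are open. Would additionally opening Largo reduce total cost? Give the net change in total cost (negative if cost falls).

Current service cost with {Irby, Wirral, Quay}: 590.
Adding Largo: each retail store re-picks its cheapest; new service cost 575, saving 15.
Extra fixed cost: 219. Net change = 219 − 15 = 204.
(Totals: 942 → 1146.)

No — net change +204 (cost rises by 204).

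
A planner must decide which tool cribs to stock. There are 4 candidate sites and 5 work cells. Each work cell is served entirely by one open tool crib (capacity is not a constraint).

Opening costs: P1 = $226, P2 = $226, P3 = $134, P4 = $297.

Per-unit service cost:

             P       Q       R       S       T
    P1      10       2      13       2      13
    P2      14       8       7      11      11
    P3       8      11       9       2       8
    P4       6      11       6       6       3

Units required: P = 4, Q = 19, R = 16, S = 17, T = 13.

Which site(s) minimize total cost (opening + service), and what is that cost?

For any fixed open set, each work cell goes to its cheapest open site; total = fixed + service.
{P3}: P→P3 8·4=32, Q→P3 11·19=209, R→P3 9·16=144, S→P3 2·17=34, T→P3 8·13=104. Service 523; fixed 134; total 657.
{P1, P3}: service 352 + fixed 360 = 712
{P1}: P→P1 10·4=40, Q→P1 2·19=38, R→P1 13·16=208, S→P1 2·17=34, T→P1 13·13=169. Service 489; fixed 226; total 715.
{P1, P2, P3, P4}: service 231 + fixed 883 = 1114
No other subset beats 657.

Open P3 only; minimum total cost 657.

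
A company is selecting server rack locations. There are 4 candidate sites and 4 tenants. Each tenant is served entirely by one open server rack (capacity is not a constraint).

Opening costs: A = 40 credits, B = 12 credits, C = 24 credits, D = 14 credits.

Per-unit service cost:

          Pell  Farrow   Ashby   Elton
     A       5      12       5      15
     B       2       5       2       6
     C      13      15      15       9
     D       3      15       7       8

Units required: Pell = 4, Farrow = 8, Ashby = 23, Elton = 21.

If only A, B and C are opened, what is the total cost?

Each tenant is assigned to its cheapest site among the open ones.
{A, B, C}: Pell→B 2·4=8, Farrow→B 5·8=40, Ashby→B 2·23=46, Elton→B 6·21=126. Service 220; fixed 76; total 296.

Total cost: 296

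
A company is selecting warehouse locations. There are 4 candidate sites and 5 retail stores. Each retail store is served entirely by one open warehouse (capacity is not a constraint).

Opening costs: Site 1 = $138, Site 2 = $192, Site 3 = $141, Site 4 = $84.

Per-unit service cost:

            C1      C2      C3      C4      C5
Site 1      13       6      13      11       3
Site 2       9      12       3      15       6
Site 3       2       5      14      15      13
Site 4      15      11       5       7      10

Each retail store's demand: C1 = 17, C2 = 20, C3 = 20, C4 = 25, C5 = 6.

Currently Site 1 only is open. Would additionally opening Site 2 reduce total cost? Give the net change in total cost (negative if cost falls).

Current service cost with {Site 1}: 894.
Adding Site 2: each retail store re-picks its cheapest; new service cost 626, saving 268.
Extra fixed cost: 192. Net change = 192 − 268 = -76.
(Totals: 1032 → 956.)

Yes — net change −76 (cost falls by 76).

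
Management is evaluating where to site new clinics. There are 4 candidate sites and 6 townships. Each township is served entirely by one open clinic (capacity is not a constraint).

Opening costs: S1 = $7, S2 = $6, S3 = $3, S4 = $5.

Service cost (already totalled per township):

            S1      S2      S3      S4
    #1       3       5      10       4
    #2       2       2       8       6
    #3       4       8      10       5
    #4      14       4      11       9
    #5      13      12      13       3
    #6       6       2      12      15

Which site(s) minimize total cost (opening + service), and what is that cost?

For any fixed open set, each township goes to its cheapest open site; total = fixed + service.
{S2, S4}: #1→S4 4, #2→S2 2, #3→S4 5, #4→S2 4, #5→S4 3, #6→S2 2. Service 20; fixed 11; total 31.
{S2, S3, S4}: service 20 + fixed 14 = 34
{S1, S2, S4}: service 18 + fixed 18 = 36
{S1, S2, S3, S4}: #1→S1 3, #2→S1 2, #3→S1 4, #4→S2 4, #5→S4 3, #6→S2 2. Service 18; fixed 21; total 39.
No other subset beats 31.

Open S2 and S4; minimum total cost 31.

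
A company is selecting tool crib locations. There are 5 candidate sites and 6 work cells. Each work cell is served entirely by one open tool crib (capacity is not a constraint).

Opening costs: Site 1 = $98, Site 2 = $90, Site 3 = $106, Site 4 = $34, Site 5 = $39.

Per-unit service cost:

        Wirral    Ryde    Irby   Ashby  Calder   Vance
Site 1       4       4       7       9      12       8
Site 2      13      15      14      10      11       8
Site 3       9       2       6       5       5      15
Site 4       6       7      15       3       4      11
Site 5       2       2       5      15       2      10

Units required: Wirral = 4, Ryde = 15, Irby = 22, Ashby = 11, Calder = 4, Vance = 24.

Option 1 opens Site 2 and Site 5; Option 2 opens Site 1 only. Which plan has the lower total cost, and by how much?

Option 1 is cheaper by 80.

Option 1: {Site 2, Site 5}: Wirral→Site 5 2·4=8, Ryde→Site 5 2·15=30, Irby→Site 5 5·22=110, Ashby→Site 2 10·11=110, Calder→Site 5 2·4=8, Vance→Site 2 8·24=192. Service 458; fixed 129; total 587.
Option 2: {Site 1}: Wirral→Site 1 4·4=16, Ryde→Site 1 4·15=60, Irby→Site 1 7·22=154, Ashby→Site 1 9·11=99, Calder→Site 1 12·4=48, Vance→Site 1 8·24=192. Service 569; fixed 98; total 667.
Difference: |587 − 667| = 80.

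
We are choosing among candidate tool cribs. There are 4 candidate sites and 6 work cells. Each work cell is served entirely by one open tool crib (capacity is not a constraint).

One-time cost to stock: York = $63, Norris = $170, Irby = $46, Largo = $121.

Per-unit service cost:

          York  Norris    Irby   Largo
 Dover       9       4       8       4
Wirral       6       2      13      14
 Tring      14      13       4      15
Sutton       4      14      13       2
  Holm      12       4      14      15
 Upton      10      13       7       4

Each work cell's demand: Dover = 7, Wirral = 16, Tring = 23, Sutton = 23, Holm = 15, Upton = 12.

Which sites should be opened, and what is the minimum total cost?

Open Norris, Irby and Largo; minimum total cost 643.

For any fixed open set, each work cell goes to its cheapest open site; total = fixed + service.
{Norris, Irby, Largo}: Dover→Norris 4·7=28, Wirral→Norris 2·16=32, Tring→Irby 4·23=92, Sutton→Largo 2·23=46, Holm→Norris 4·15=60, Upton→Largo 4·12=48. Service 306; fixed 337; total 643.
{York, Norris, Irby}: Dover→Norris 4·7=28, Wirral→Norris 2·16=32, Tring→Irby 4·23=92, Sutton→York 4·23=92, Holm→Norris 4·15=60, Upton→Irby 7·12=84. Service 388; fixed 279; total 667.
{York, Norris, Irby, Largo}: service 306 + fixed 400 = 706
{Irby}: service 949 + fixed 46 = 995
(All 15 nonempty subsets were checked; Norris, Irby and Largo is lowest.)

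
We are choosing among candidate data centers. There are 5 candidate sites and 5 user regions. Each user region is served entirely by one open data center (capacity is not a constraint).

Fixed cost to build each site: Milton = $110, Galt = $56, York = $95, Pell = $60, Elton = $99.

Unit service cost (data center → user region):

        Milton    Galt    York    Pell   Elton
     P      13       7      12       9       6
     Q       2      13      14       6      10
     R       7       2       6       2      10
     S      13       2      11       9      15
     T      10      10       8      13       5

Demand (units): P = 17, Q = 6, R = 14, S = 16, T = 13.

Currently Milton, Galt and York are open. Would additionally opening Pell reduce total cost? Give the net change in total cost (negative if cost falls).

Current service cost with {Milton, Galt, York}: 295.
Adding Pell: each user region re-picks its cheapest; new service cost 295, saving 0.
Extra fixed cost: 60. Net change = 60 − 0 = 60.
(Totals: 556 → 616.)

No — net change +60 (cost rises by 60).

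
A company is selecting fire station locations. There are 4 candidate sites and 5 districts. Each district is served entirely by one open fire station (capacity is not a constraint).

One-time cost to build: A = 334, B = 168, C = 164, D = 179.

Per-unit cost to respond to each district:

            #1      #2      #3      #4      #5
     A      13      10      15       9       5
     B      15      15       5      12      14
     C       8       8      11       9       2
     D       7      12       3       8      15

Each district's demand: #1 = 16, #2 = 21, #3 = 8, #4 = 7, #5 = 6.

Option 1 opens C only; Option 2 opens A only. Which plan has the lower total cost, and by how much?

Option 1 is cheaper by 342.

Option 1: {C}: #1→C 8·16=128, #2→C 8·21=168, #3→C 11·8=88, #4→C 9·7=63, #5→C 2·6=12. Service 459; fixed 164; total 623.
Option 2: {A}: #1→A 13·16=208, #2→A 10·21=210, #3→A 15·8=120, #4→A 9·7=63, #5→A 5·6=30. Service 631; fixed 334; total 965.
Difference: |623 − 965| = 342.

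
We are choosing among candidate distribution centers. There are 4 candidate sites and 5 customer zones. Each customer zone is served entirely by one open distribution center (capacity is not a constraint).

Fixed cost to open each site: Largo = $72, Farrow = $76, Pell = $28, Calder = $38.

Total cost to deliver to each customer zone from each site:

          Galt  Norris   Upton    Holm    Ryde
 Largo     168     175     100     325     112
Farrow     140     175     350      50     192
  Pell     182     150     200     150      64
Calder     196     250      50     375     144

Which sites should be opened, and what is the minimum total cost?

Open Farrow, Pell and Calder; minimum total cost 596.

For any fixed open set, each customer zone goes to its cheapest open site; total = fixed + service.
{Farrow, Pell, Calder}: Galt→Farrow 140, Norris→Pell 150, Upton→Calder 50, Holm→Farrow 50, Ryde→Pell 64. Service 454; fixed 142; total 596.
{Pell, Calder}: service 596 + fixed 66 = 662
{Largo, Farrow, Pell, Calder}: Galt→Farrow 140, Norris→Pell 150, Upton→Calder 50, Holm→Farrow 50, Ryde→Pell 64. Service 454; fixed 214; total 668.
{Pell}: service 746 + fixed 28 = 774
(All 15 nonempty subsets were checked; Farrow, Pell and Calder is lowest.)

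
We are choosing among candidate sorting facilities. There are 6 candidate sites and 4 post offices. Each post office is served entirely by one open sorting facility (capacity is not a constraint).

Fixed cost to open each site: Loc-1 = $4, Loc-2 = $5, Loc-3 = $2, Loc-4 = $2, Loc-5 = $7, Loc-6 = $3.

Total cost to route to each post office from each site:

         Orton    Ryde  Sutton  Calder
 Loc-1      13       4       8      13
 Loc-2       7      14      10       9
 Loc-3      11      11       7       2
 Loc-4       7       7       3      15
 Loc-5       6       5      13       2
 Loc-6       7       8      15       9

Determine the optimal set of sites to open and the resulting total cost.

For any fixed open set, each post office goes to its cheapest open site; total = fixed + service.
{Loc-3, Loc-4}: Orton→Loc-4 7, Ryde→Loc-4 7, Sutton→Loc-4 3, Calder→Loc-3 2. Service 19; fixed 4; total 23.
{Loc-1, Loc-3, Loc-4}: service 16 + fixed 8 = 24
{Loc-4, Loc-5}: Orton→Loc-5 6, Ryde→Loc-5 5, Sutton→Loc-4 3, Calder→Loc-5 2. Service 16; fixed 9; total 25.
{Loc-1, Loc-2, Loc-3, Loc-4, Loc-5, Loc-6}: service 15 + fixed 23 = 38
No other subset beats 23.

Open Loc-3 and Loc-4; minimum total cost 23.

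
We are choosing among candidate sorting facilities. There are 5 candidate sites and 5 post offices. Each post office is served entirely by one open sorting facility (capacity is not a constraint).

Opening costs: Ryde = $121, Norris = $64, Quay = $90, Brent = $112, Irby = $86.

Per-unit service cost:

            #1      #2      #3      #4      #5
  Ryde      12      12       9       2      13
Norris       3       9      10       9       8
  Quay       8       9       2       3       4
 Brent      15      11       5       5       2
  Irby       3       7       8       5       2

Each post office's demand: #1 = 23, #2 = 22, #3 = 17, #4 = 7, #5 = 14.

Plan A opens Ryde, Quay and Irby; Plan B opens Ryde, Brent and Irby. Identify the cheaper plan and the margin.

Plan A: {Ryde, Quay, Irby}: #1→Irby 3·23=69, #2→Irby 7·22=154, #3→Quay 2·17=34, #4→Ryde 2·7=14, #5→Irby 2·14=28. Service 299; fixed 297; total 596.
Plan B: {Ryde, Brent, Irby}: #1→Irby 3·23=69, #2→Irby 7·22=154, #3→Brent 5·17=85, #4→Ryde 2·7=14, #5→Brent 2·14=28. Service 350; fixed 319; total 669.
Difference: |596 − 669| = 73.

Plan A is cheaper by 73.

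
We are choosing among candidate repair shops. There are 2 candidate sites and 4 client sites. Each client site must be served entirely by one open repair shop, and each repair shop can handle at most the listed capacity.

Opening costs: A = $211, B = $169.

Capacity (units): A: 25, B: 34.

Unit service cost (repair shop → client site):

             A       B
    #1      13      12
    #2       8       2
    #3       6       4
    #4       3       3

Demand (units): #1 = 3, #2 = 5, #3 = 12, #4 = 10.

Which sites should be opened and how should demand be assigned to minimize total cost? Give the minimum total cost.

Open {B}: #1→B 12·3=36, #2→B 2·5=10, #3→B 4·12=48, #4→B 3·10=30.
Loads: B carries 30/34. Service 124; fixed 169; total 293.
Next best feasible plan costs 504.

Minimum total cost: 293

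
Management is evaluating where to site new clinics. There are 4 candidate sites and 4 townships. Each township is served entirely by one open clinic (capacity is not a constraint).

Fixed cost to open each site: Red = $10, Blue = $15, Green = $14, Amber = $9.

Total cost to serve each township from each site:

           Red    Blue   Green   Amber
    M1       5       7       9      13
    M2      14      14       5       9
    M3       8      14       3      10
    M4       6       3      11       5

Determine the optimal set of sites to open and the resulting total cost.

For any fixed open set, each township goes to its cheapest open site; total = fixed + service.
{Green}: M1→Green 9, M2→Green 5, M3→Green 3, M4→Green 11. Service 28; fixed 14; total 42.
{Red}: service 33 + fixed 10 = 43
{Red, Green}: service 19 + fixed 24 = 43
{Red, Blue, Green, Amber}: service 16 + fixed 48 = 64
(All 15 nonempty subsets were checked; Green only is lowest.)

Open Green only; minimum total cost 42.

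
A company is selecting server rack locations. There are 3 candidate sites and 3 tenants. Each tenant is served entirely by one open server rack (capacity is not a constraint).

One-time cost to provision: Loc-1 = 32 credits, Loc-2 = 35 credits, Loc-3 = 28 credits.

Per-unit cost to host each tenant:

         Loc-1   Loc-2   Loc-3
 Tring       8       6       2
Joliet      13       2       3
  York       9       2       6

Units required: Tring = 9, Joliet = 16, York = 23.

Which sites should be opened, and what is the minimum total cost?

Open Loc-2 and Loc-3; minimum total cost 159.

For any fixed open set, each tenant goes to its cheapest open site; total = fixed + service.
{Loc-2, Loc-3}: Tring→Loc-3 2·9=18, Joliet→Loc-2 2·16=32, York→Loc-2 2·23=46. Service 96; fixed 63; total 159.
{Loc-2}: service 132 + fixed 35 = 167
{Loc-1, Loc-2, Loc-3}: service 96 + fixed 95 = 191
{Loc-3}: service 204 + fixed 28 = 232
No other subset beats 159.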